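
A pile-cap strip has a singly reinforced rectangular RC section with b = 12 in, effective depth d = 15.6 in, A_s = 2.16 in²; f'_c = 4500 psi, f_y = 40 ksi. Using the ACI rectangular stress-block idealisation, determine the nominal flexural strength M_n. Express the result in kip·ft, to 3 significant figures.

T = A_s f_y = 2.16 × 40 = 86.4 kips.
a = T/(0.85 f'_c b) = 86.4/(0.85 × 4.5 × 12) = 1.882 in.
M_n = T(d − a/2) = 86.4 × (15.6 − 0.941) = 1266.5 kip·in = 1266.5/12 = 105.54 kip·ft.

M_n ≈ 106 kip·ft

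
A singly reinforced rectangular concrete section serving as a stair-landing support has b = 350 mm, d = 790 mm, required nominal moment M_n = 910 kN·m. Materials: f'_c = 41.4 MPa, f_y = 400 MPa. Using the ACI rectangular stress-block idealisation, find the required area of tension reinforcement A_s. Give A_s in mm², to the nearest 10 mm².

With M_n = 0.85 f'_c a b (d − a/2), solve the quadratic for a:
a = d − √(d² − 2M_n/(0.85 f'_c b)) = 790 − √(790² − 2 × 910×10⁶/(0.85 × 41.4 × 350)) = 99.83 mm.
A_s = 0.85 f'_c a b / f_y = 0.85 × 41.4 × 99.83 × 350 / 400 = 3073.9 mm².

A_s ≈ 3070 mm²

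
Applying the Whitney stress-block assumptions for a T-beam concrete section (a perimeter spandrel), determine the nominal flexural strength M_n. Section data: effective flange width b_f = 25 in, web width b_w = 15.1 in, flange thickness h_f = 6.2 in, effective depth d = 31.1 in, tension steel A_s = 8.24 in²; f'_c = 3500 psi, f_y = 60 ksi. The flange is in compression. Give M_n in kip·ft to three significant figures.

M_n ≈ 1140 kip·ft

Tension: T = A_s f_y = 8.24 × 60 = 494.4 kips.
Try a within the flange: a = T/(0.85 f'_c b_f) = 494.4/(0.85 × 3.5 × 25) = 6.647 in.
a = 6.647 > h_f = 6.2 in: the block extends into the web. Split into flange-overhang and web parts.
C_f = 0.85 f'_c (b_f − b_w) h_f = 0.85 × 3.5 × (25 − 15.1) × 6.2 = 182.6 kips.
Remaining web compression depth: a_w = (T − C_f)/(0.85 f'_c b_w) = (494.4 − 182.6)/(0.85 × 3.5 × 15.1) = 6.941 in.
M_n = C_f(d − h_f/2) + (T − C_f)(d − a_w/2) = 182.6 × (31.1 − 3.1) + 311.8 × (31.1 − 3.4705) = 5112.8 + 8614.9 = 13727.7 kip·in.
M_n = 13727.7/12 = 1143.98 kip·ft.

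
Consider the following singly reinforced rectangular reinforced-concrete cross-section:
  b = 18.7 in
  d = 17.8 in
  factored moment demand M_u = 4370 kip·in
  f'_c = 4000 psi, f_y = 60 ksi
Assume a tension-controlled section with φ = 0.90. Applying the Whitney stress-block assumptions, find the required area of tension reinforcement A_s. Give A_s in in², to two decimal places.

M_n = M_u/φ = 4370/0.90 = 4855.56 kip·in.
From M_n = 0.85 f'_c a b (d − a/2):
a = d − √(d² − 2M_n/(0.85 f'_c b)) = 17.8 − √(17.8² − 2 × 4855.56/(0.85 × 4 × 18.7)) = 4.990 in.
A_s = 0.85 f'_c a b / f_y = 0.85 × 4 × 4.990 × 18.7 / 60 = 5.288 in².

A_s ≈ 5.29 in²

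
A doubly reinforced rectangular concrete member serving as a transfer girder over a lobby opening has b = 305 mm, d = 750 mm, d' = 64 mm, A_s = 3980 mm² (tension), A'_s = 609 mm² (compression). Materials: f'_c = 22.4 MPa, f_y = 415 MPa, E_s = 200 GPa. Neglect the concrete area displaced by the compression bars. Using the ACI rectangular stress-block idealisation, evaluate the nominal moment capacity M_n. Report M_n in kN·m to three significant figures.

Assume both tension and compression steel yield.
Net tension couple steel: A_s − A'_s = 3371 mm².
a = (A_s − A'_s) f_y / (0.85 f'_c b) = 1398965/(0.85 × 22.4 × 305) = 240.90 mm.
c = a/β₁ = 240.90/0.85 = 283.41 mm; ε'_s = 0.003(c − d')/c = 0.0023 ≥ f_y/E_s = 0.0021, so compression steel does yield.
M_n = (A_s − A'_s) f_y (d − a/2) + A'_s f_y (d − d') = [1398965 × (750 − 120.45) + 252735 × (750 − 64)] × 10⁻⁶ = 880.72 + 173.38 = 1054.10 kN·m.

M_n ≈ 1050 kN·m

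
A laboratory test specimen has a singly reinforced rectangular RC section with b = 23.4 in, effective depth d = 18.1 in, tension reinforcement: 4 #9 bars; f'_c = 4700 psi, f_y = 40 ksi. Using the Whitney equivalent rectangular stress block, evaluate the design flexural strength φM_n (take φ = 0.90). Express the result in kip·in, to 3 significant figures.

φM_n ≈ 2480 kip·in

A_s = 4 × 1 = 4 in².
T = A_s f_y = 4 × 40 = 160 kips.
a = T/(0.85 f'_c b) = 160/(0.85 × 4.7 × 23.4) = 1.712 in.
M_n = T(d − a/2) = 160 × (18.1 − 0.856) = 2759.0 kip·in.
φM_n = 0.90 × 2759.0 = 2483.1 kip·in.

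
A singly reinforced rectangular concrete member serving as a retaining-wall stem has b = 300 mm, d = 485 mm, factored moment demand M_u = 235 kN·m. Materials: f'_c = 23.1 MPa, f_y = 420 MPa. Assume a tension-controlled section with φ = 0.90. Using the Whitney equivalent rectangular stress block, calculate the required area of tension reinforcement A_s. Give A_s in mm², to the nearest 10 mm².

M_n = M_u/φ = 235/0.90 = 261.111 kN·m.
With M_n = 0.85 f'_c a b (d − a/2), solve the quadratic for a:
a = d − √(d² − 2M_n/(0.85 f'_c b)) = 485 − √(485² − 2 × 261.111×10⁶/(0.85 × 23.1 × 300)) = 102.16 mm.
A_s = 0.85 f'_c a b / f_y = 0.85 × 23.1 × 102.16 × 300 / 420 = 1432.8 mm².

A_s ≈ 1430 mm²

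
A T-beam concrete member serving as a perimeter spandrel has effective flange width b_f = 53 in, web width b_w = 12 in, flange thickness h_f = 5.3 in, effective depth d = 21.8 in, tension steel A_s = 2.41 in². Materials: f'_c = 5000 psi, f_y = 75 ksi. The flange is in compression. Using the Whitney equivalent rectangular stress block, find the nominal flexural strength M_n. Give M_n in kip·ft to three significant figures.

M_n ≈ 322 kip·ft

Tension: T = A_s f_y = 2.41 × 75 = 180.75 kips.
Try a within the flange: a = T/(0.85 f'_c b_f) = 180.75/(0.85 × 5 × 53) = 0.802 in.
Since a = 0.802 ≤ h_f = 5.3 in, the stress block lies entirely in the flange; analyse as a rectangular beam of width b_f.
M_n = T(d − a/2) = 180.75 × (21.8 − 0.401) = 3867.9 kip·in.
M_n = 3867.9/12 = 322.33 kip·ft.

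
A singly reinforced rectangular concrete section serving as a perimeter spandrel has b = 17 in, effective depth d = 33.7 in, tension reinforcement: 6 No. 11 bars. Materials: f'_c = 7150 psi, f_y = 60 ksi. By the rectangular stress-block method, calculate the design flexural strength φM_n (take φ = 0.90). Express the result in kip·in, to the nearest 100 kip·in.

φM_n ≈ 15700 kip·in

A_s = 6 × 1.56 = 9.36 in².
T = A_s f_y = 9.36 × 60 = 561.6 kips.
a = T/(0.85 f'_c b) = 561.6/(0.85 × 7.15 × 17) = 5.436 in.
M_n = T(d − a/2) = 561.6 × (33.7 − 2.718) = 17399.5 kip·in.
φM_n = 0.90 × 17399.5 = 15659.6 kip·in.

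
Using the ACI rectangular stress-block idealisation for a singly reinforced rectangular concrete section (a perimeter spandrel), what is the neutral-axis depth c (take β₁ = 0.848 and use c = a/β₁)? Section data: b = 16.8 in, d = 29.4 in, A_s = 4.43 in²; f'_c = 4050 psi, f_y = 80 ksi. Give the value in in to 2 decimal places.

T = A_s f_y = 4.43 × 80 = 354.4 kips.
a = T/(0.85 f'_c b) = 354.4/(0.85 × 4.05 × 16.8) = 6.1279 in.
With β₁ = 0.848, c = a/β₁ = 6.1279/0.848 = 7.23 in.

c ≈ 7.23 in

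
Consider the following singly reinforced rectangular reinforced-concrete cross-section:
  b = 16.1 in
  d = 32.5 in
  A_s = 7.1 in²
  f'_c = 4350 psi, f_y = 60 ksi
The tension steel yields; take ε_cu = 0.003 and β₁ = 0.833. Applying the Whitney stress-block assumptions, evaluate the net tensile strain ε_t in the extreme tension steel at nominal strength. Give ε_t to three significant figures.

ε_t ≈ 0.00835

a = A_s f_y/(0.85 f'_c b) = 7.156 in.
β₁ = 0.833, so c = a/β₁ = 7.156/0.833 = 8.591 in.
From the linear strain diagram with ε_cu = 0.003: ε_t = 0.003 (d − c)/c = 0.003 × (32.5 − 8.591)/8.591 = 0.00835.
Since ε_t ≥ 0.005, the section is tension-controlled.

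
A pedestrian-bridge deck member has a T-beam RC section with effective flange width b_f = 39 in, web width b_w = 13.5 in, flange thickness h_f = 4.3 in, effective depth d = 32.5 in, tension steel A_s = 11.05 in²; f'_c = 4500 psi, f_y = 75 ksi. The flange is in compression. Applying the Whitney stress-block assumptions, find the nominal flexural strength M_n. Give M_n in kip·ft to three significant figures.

M_n ≈ 2030 kip·ft

Tension: T = A_s f_y = 11.05 × 75 = 828.75 kips.
Try a within the flange: a = T/(0.85 f'_c b_f) = 828.75/(0.85 × 4.5 × 39) = 5.556 in.
a = 5.556 > h_f = 4.3 in: the block extends into the web. Split into flange-overhang and web parts.
C_f = 0.85 f'_c (b_f − b_w) h_f = 0.85 × 4.5 × (39 − 13.5) × 4.3 = 419.4 kips.
Remaining web compression depth: a_w = (T − C_f)/(0.85 f'_c b_w) = (828.75 − 419.4)/(0.85 × 4.5 × 13.5) = 7.927 in.
M_n = C_f(d − h_f/2) + (T − C_f)(d − a_w/2) = 419.4 × (32.5 − 2.15) + 409.35 × (32.5 − 3.9635) = 12728.8 + 11681.4 = 24410.2 kip·in.
M_n = 24410.2/12 = 2034.18 kip·ft.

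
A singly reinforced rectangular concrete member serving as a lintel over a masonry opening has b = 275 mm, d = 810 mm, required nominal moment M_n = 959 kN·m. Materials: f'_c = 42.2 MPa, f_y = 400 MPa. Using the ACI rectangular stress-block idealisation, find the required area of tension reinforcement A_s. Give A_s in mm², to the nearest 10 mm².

A_s ≈ 3220 mm²

With M_n = 0.85 f'_c a b (d − a/2), solve the quadratic for a:
a = d − √(d² − 2M_n/(0.85 f'_c b)) = 810 − √(810² − 2 × 959×10⁶/(0.85 × 42.2 × 275)) = 130.54 mm.
A_s = 0.85 f'_c a b / f_y = 0.85 × 42.2 × 130.54 × 275 / 400 = 3219.2 mm².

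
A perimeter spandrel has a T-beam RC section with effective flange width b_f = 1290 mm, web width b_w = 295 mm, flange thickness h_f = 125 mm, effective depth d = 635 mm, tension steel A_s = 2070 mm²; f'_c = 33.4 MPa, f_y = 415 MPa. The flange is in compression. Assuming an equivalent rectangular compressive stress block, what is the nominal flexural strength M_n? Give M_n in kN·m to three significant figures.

Tension: T = A_s f_y = 2070 × 415 = 859050 N.
Try a within the flange: a = T/(0.85 f'_c b_f) = 859050/(0.85 × 33.4 × 1290) = 23.46 mm.
Since a = 23.46 ≤ h_f = 125 mm, the stress block lies entirely in the flange; analyse as a rectangular beam of width b_f.
M_n = T(d − a/2) = 859050 × (635 − 11.73) = 535.42 × 10⁶ N·mm.
M_n = 535.42 kN·m.

M_n ≈ 535 kN·m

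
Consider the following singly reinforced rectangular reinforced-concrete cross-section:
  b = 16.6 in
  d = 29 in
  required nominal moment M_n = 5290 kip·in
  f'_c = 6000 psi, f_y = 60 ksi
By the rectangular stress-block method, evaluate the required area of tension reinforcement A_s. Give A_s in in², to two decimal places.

A_s ≈ 3.16 in²

From M_n = 0.85 f'_c a b (d − a/2):
a = d − √(d² − 2M_n/(0.85 f'_c b)) = 29 − √(29² − 2 × 5290/(0.85 × 6 × 16.6)) = 2.241 in.
A_s = 0.85 f'_c a b / f_y = 0.85 × 6 × 2.241 × 16.6 / 60 = 3.162 in².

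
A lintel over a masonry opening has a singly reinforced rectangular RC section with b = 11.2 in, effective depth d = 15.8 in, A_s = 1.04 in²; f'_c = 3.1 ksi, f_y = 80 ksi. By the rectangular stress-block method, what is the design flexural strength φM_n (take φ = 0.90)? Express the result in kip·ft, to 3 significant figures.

T = A_s f_y = 1.04 × 80 = 83.2 kips.
a = T/(0.85 f'_c b) = 83.2/(0.85 × 3.1 × 11.2) = 2.819 in.
M_n = T(d − a/2) = 83.2 × (15.8 − 1.4095) = 1197.3 kip·in = 1197.3/12 = 99.78 kip·ft.
φM_n = 0.90 × 99.78 = 89.80 kip·ft.

φM_n ≈ 89.8 kip·ft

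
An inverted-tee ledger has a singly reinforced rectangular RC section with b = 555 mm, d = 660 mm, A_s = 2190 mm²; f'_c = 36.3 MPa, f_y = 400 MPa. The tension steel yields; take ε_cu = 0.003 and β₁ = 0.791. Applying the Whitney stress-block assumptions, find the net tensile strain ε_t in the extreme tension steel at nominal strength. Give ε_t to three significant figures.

ε_t ≈ 0.0276

a = A_s f_y/(0.85 f'_c b) = 51.15 mm.
β₁ = 0.791, so c = a/β₁ = 51.15/0.791 = 64.66 mm.
From the linear strain diagram with ε_cu = 0.003: ε_t = 0.003 (d − c)/c = 0.003 × (660 − 64.66)/64.66 = 0.0276.
Since ε_t ≥ 0.005, the section is tension-controlled.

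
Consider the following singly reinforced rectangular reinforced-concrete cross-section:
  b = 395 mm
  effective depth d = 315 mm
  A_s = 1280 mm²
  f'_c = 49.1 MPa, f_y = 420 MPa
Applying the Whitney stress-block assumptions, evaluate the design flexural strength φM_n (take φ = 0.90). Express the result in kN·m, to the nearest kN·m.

φM_n ≈ 145 kN·m

T = A_s f_y = 1280 × 420 = 537600 N = 537.6 kN.
From C = T: a = T/(0.85 f'_c b) = 537600/(0.85 × 49.1 × 395) = 32.61 mm.
M_n = T(d − a/2) = 537.6 kN × (315 − 16.305) mm = 160.58 kN·m.
φM_n = 0.90 × 160.58 = 144.52 kN·m.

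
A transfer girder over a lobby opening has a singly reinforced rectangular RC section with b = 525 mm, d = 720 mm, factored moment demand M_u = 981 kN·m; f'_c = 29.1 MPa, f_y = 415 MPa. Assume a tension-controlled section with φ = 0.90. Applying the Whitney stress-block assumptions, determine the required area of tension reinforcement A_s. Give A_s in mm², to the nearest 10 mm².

A_s ≈ 4000 mm²

M_n = M_u/φ = 981/0.90 = 1090 kN·m.
With M_n = 0.85 f'_c a b (d − a/2), solve the quadratic for a:
a = d − √(d² − 2M_n/(0.85 f'_c b)) = 720 − √(720² − 2 × 1090×10⁶/(0.85 × 29.1 × 525)) = 127.95 mm.
A_s = 0.85 f'_c a b / f_y = 0.85 × 29.1 × 127.95 × 525 / 415 = 4003.7 mm².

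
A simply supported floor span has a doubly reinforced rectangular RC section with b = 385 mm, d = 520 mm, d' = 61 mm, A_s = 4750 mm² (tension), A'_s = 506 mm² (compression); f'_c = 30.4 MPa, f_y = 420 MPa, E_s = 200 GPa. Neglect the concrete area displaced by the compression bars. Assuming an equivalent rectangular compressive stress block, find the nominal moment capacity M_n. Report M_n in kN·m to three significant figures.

M_n ≈ 865 kN·m

Assume both tension and compression steel yield.
Net tension couple steel: A_s − A'_s = 4244 mm².
a = (A_s − A'_s) f_y / (0.85 f'_c b) = 1782480/(0.85 × 30.4 × 385) = 179.17 mm.
c = a/β₁ = 179.17/0.833 = 215.09 mm; ε'_s = 0.003(c − d')/c = 0.0021 ≥ f_y/E_s = 0.0021, so compression steel does yield.
M_n = (A_s − A'_s) f_y (d − a/2) + A'_s f_y (d − d') = [1782480 × (520 − 89.585) + 212520 × (520 − 61)] × 10⁻⁶ = 767.21 + 97.55 = 864.76 kN·m.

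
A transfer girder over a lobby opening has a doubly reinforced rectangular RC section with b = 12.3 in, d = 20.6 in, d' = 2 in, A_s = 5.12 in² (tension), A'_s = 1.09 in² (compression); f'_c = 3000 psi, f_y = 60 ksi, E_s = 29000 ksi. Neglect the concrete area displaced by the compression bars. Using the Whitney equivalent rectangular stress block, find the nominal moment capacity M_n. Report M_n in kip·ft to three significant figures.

Assume both steels yield.
a = (A_s − A'_s) f_y/(0.85 f'_c b) = (5.12 − 1.09) × 60/(0.85 × 3 × 12.3) = 7.709 in.
c = a/β₁ = 7.709/0.85 = 9.069 in; ε'_s = 0.003(c − d')/c = 0.0023 ≥ ε_y = 0.0021, so the compression steel yields.
M_n = (A_s − A'_s) f_y (d − a/2) + A'_s f_y (d − d') = 241.8 × (20.6 − 3.8545) + 65.4 × (20.6 − 2) = 4049.1 + 1216.4 = 5265.5 kip·in = 5265.5/12 = 438.79 kip·ft.

M_n ≈ 439 kip·ft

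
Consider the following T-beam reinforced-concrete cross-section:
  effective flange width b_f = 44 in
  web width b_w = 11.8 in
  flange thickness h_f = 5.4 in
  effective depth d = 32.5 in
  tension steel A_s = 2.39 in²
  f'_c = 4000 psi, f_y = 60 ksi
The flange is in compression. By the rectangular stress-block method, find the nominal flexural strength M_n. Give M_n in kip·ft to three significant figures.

M_n ≈ 383 kip·ft

Tension: T = A_s f_y = 2.39 × 60 = 143.4 kips.
Try a within the flange: a = T/(0.85 f'_c b_f) = 143.4/(0.85 × 4 × 44) = 0.959 in.
Since a = 0.959 ≤ h_f = 5.4 in, the stress block lies entirely in the flange; analyse as a rectangular beam of width b_f.
M_n = T(d − a/2) = 143.4 × (32.5 − 0.4795) = 4591.7 kip·in.
M_n = 4591.7/12 = 382.64 kip·ft.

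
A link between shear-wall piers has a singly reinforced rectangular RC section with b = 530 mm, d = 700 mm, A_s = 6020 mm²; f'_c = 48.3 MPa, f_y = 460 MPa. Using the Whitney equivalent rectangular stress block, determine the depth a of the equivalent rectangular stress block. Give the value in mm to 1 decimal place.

a ≈ 127.3 mm

T = A_s f_y = 6020 × 460 = 2769200 N = 2769.2 kN.
Setting C = 0.85 f'_c a b equal to T: a = 2769200/(0.85 × 48.3 × 530) = 127.3 mm.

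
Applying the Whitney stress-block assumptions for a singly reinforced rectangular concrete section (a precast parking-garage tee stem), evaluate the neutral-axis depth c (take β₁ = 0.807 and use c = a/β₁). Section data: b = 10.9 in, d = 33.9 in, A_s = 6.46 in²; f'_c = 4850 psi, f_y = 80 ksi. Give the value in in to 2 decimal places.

c ≈ 14.25 in

T = A_s f_y = 6.46 × 80 = 516.8 kips.
a = T/(0.85 f'_c b) = 516.8/(0.85 × 4.85 × 10.9) = 11.5010 in.
With β₁ = 0.807, c = a/β₁ = 11.5010/0.807 = 14.25 in.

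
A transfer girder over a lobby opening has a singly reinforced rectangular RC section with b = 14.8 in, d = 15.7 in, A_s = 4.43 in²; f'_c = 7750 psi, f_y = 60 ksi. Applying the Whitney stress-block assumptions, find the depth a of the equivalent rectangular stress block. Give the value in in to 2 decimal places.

T = A_s f_y = 4.43 × 60 = 265.8 kips.
a = T/(0.85 f'_c b) = 265.8/(0.85 × 7.75 × 14.8) = 2.73 in.

a ≈ 2.73 in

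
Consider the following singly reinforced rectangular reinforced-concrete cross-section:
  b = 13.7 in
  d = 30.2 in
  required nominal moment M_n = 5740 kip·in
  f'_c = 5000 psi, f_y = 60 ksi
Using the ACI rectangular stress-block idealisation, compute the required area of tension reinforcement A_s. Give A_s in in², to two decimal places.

A_s ≈ 3.36 in²

From M_n = 0.85 f'_c a b (d − a/2):
a = d − √(d² − 2M_n/(0.85 f'_c b)) = 30.2 − √(30.2² − 2 × 5740/(0.85 × 5 × 13.7)) = 3.463 in.
A_s = 0.85 f'_c a b / f_y = 0.85 × 5 × 3.463 × 13.7 / 60 = 3.361 in².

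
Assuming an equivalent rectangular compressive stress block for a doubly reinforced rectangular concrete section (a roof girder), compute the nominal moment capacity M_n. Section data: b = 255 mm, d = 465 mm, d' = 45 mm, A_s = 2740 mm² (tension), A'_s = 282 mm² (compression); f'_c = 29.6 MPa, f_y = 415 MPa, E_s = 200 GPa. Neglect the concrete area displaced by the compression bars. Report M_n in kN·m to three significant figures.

Assume both tension and compression steel yield.
Net tension couple steel: A_s − A'_s = 2458 mm².
a = (A_s − A'_s) f_y / (0.85 f'_c b) = 1020070/(0.85 × 29.6 × 255) = 158.99 mm.
c = a/β₁ = 158.99/0.839 = 189.50 mm; ε'_s = 0.003(c − d')/c = 0.0023 ≥ f_y/E_s = 0.0021, so compression steel does yield.
M_n = (A_s − A'_s) f_y (d − a/2) + A'_s f_y (d − d') = [1020070 × (465 − 79.495) + 117030 × (465 − 45)] × 10⁻⁶ = 393.24 + 49.15 = 442.39 kN·m.

M_n ≈ 442 kN·m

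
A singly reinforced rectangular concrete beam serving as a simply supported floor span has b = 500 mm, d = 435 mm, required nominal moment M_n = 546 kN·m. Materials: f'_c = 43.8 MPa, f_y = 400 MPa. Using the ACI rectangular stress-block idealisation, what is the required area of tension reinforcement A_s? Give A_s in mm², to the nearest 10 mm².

A_s ≈ 3430 mm²

With M_n = 0.85 f'_c a b (d − a/2), solve the quadratic for a:
a = d − √(d² − 2M_n/(0.85 f'_c b)) = 435 − √(435² − 2 × 546×10⁶/(0.85 × 43.8 × 500)) = 73.67 mm.
A_s = 0.85 f'_c a b / f_y = 0.85 × 43.8 × 73.67 × 500 / 400 = 3428.4 mm².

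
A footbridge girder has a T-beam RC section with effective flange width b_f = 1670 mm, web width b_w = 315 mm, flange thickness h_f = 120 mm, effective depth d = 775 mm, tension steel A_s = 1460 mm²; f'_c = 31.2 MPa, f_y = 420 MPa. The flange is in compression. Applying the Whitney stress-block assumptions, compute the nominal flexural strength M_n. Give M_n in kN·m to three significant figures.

Tension: T = A_s f_y = 1460 × 420 = 613200 N.
Try a within the flange: a = T/(0.85 f'_c b_f) = 613200/(0.85 × 31.2 × 1670) = 13.85 mm.
Since a = 13.85 ≤ h_f = 120 mm, the stress block lies entirely in the flange; analyse as a rectangular beam of width b_f.
M_n = T(d − a/2) = 613200 × (775 − 6.925) = 470.98 × 10⁶ N·mm.
M_n = 470.98 kN·m.

M_n ≈ 471 kN·m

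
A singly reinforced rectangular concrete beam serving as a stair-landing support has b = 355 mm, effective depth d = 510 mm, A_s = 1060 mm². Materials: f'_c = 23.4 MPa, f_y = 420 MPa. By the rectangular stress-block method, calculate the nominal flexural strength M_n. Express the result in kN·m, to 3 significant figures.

M_n ≈ 213 kN·m

T = A_s f_y = 1060 × 420 = 445200 N = 445.2 kN.
From C = T: a = T/(0.85 f'_c b) = 445200/(0.85 × 23.4 × 355) = 63.05 mm.
M_n = T(d − a/2) = 445.2 kN × (510 − 31.525) mm = 213.02 kN·m.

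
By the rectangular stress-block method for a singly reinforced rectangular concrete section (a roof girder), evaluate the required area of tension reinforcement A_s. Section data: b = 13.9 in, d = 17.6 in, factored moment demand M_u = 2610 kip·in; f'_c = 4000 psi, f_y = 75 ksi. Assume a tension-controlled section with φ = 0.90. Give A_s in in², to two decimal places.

A_s ≈ 2.47 in²

M_n = M_u/φ = 2610/0.90 = 2900 kip·in.
From M_n = 0.85 f'_c a b (d − a/2):
a = d − √(d² − 2M_n/(0.85 f'_c b)) = 17.6 − √(17.6² − 2 × 2900/(0.85 × 4 × 13.9)) = 3.924 in.
A_s = 0.85 f'_c a b / f_y = 0.85 × 4 × 3.924 × 13.9 / 75 = 2.473 in².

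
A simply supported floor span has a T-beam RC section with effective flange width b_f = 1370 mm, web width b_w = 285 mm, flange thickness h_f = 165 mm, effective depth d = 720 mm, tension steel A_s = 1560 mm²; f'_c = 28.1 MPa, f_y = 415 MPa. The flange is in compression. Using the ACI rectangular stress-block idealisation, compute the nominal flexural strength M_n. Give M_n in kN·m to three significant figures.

Tension: T = A_s f_y = 1560 × 415 = 647400 N.
Try a within the flange: a = T/(0.85 f'_c b_f) = 647400/(0.85 × 28.1 × 1370) = 19.78 mm.
Since a = 19.78 ≤ h_f = 165 mm, the stress block lies entirely in the flange; analyse as a rectangular beam of width b_f.
M_n = T(d − a/2) = 647400 × (720 − 9.89) = 459.73 × 10⁶ N·mm.
M_n = 459.73 kN·m.

M_n ≈ 460 kN·m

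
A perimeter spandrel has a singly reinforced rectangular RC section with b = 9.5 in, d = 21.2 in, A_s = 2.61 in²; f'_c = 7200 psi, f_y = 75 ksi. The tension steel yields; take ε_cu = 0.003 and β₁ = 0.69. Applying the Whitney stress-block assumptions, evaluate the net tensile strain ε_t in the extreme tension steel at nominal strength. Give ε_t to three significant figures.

a = A_s f_y/(0.85 f'_c b) = 3.367 in.
β₁ = 0.69, so c = a/β₁ = 3.367/0.69 = 4.880 in.
From the linear strain diagram with ε_cu = 0.003: ε_t = 0.003 (d − c)/c = 0.003 × (21.2 − 4.880)/4.880 = 0.0100.
Since ε_t ≥ 0.005, the section is tension-controlled.

ε_t ≈ 0.0100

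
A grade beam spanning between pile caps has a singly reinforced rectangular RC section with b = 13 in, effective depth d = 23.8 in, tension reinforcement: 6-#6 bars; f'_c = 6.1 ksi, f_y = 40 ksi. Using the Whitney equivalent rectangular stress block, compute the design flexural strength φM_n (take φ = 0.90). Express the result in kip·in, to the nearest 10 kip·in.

φM_n ≈ 2190 kip·in

A_s = 6 × 0.44 = 2.64 in².
T = A_s f_y = 2.64 × 40 = 105.6 kips.
a = T/(0.85 f'_c b) = 105.6/(0.85 × 6.1 × 13) = 1.567 in.
M_n = T(d − a/2) = 105.6 × (23.8 − 0.7835) = 2430.5 kip·in.
φM_n = 0.90 × 2430.5 = 2187.5 kip·in.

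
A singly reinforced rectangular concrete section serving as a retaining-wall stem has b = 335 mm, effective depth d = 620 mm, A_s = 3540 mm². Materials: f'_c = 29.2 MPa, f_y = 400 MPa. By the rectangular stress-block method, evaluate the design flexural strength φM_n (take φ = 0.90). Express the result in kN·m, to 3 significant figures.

φM_n ≈ 682 kN·m

T = A_s f_y = 3540 × 400 = 1416000 N = 1416 kN.
From C = T: a = T/(0.85 f'_c b) = 1416000/(0.85 × 29.2 × 335) = 170.30 mm.
M_n = T(d − a/2) = 1416 kN × (620 − 85.15) mm = 757.35 kN·m.
φM_n = 0.90 × 757.35 = 681.62 kN·m.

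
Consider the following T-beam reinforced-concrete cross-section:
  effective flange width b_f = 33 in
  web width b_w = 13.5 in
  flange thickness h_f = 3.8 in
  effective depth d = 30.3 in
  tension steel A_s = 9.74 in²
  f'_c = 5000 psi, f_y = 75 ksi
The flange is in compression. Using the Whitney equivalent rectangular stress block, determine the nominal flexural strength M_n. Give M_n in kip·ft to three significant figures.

M_n ≈ 1670 kip·ft

Tension: T = A_s f_y = 9.74 × 75 = 730.5 kips.
Try a within the flange: a = T/(0.85 f'_c b_f) = 730.5/(0.85 × 5 × 33) = 5.209 in.
a = 5.209 > h_f = 3.8 in: the block extends into the web. Split into flange-overhang and web parts.
C_f = 0.85 f'_c (b_f − b_w) h_f = 0.85 × 5 × (33 − 13.5) × 3.8 = 314.9 kips.
Remaining web compression depth: a_w = (T − C_f)/(0.85 f'_c b_w) = (730.5 − 314.9)/(0.85 × 5 × 13.5) = 7.244 in.
M_n = C_f(d − h_f/2) + (T − C_f)(d − a_w/2) = 314.9 × (30.3 − 1.9) + 415.6 × (30.3 − 3.622) = 8943.2 + 11087.4 = 20030.6 kip·in.
M_n = 20030.6/12 = 1669.22 kip·ft.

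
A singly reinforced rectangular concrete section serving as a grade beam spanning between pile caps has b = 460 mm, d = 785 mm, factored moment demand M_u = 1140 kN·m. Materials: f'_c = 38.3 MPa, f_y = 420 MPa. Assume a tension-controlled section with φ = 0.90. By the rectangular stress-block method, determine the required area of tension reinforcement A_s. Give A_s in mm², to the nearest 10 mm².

A_s ≈ 4150 mm²

M_n = M_u/φ = 1140/0.90 = 1266.67 kN·m.
With M_n = 0.85 f'_c a b (d − a/2), solve the quadratic for a:
a = d − √(d² − 2M_n/(0.85 f'_c b)) = 785 − √(785² − 2 × 1266.67×10⁶/(0.85 × 38.3 × 460)) = 116.38 mm.
A_s = 0.85 f'_c a b / f_y = 0.85 × 38.3 × 116.38 × 460 / 420 = 4149.6 mm².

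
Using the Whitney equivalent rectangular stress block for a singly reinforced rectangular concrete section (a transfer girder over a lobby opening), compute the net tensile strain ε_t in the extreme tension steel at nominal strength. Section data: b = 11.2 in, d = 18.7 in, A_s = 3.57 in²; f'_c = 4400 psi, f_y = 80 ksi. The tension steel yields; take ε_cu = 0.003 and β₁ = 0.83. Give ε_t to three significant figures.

a = A_s f_y/(0.85 f'_c b) = 6.818 in.
β₁ = 0.83, so c = a/β₁ = 6.818/0.83 = 8.214 in.
From the linear strain diagram with ε_cu = 0.003: ε_t = 0.003 (d − c)/c = 0.003 × (18.7 − 8.214)/8.214 = 0.00383.
ε_t < 0.004 — the section is over-reinforced for flexure under ACI limits.

ε_t ≈ 0.00383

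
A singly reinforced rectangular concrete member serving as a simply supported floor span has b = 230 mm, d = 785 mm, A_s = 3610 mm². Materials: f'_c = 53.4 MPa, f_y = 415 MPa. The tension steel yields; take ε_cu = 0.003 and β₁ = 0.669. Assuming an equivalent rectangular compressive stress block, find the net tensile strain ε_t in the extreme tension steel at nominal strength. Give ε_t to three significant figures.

a = A_s f_y/(0.85 f'_c b) = 143.51 mm.
β₁ = 0.669, so c = a/β₁ = 143.51/0.669 = 214.51 mm.
From the linear strain diagram with ε_cu = 0.003: ε_t = 0.003 (d − c)/c = 0.003 × (785 − 214.51)/214.51 = 0.00798.
Since ε_t ≥ 0.005, the section is tension-controlled.

ε_t ≈ 0.00798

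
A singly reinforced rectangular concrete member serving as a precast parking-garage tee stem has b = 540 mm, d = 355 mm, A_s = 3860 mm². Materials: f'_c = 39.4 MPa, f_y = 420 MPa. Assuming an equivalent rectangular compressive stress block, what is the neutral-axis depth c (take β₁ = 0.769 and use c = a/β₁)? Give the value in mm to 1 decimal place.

T = A_s f_y = 3860 × 420 = 1621200 N = 1621.2 kN.
Setting C = 0.85 f'_c a b equal to T: a = 1621200/(0.85 × 39.4 × 540) = 89.645 mm.
With β₁ = 0.769, c = a/β₁ = 89.645/0.769 = 116.6 mm.

c ≈ 116.6 mm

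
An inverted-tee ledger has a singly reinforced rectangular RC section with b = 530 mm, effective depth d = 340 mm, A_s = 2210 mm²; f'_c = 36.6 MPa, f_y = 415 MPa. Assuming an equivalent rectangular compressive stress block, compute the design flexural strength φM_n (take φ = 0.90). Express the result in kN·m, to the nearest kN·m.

φM_n ≈ 258 kN·m

T = A_s f_y = 2210 × 415 = 917150 N = 917.15 kN.
From C = T: a = T/(0.85 f'_c b) = 917150/(0.85 × 36.6 × 530) = 55.62 mm.
M_n = T(d − a/2) = 917.15 kN × (340 − 27.81) mm = 286.33 kN·m.
φM_n = 0.90 × 286.33 = 257.70 kN·m.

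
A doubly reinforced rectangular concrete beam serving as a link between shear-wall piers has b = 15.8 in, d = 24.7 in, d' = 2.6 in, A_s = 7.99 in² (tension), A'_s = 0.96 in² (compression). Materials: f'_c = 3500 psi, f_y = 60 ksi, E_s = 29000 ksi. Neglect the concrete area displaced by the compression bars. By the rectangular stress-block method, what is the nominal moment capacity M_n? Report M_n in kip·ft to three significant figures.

Assume both steels yield.
a = (A_s − A'_s) f_y/(0.85 f'_c b) = (7.99 − 0.96) × 60/(0.85 × 3.5 × 15.8) = 8.974 in.
c = a/β₁ = 8.974/0.85 = 10.558 in; ε'_s = 0.003(c − d')/c = 0.0023 ≥ ε_y = 0.0021, so the compression steel yields.
M_n = (A_s − A'_s) f_y (d − a/2) + A'_s f_y (d − d') = 421.8 × (24.7 − 4.487) + 57.6 × (24.7 − 2.6) = 8525.8 + 1273.0 = 9798.8 kip·in = 9798.8/12 = 816.57 kip·ft.

M_n ≈ 817 kip·ft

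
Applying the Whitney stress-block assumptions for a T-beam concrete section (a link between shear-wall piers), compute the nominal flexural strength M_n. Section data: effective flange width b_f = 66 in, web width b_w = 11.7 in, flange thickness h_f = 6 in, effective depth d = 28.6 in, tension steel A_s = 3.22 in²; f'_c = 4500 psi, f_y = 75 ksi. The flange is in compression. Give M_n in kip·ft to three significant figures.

Tension: T = A_s f_y = 3.22 × 75 = 241.5 kips.
Try a within the flange: a = T/(0.85 f'_c b_f) = 241.5/(0.85 × 4.5 × 66) = 0.957 in.
Since a = 0.957 ≤ h_f = 6 in, the stress block lies entirely in the flange; analyse as a rectangular beam of width b_f.
M_n = T(d − a/2) = 241.5 × (28.6 − 0.4785) = 6791.3 kip·in.
M_n = 6791.3/12 = 565.94 kip·ft.

M_n ≈ 566 kip·ft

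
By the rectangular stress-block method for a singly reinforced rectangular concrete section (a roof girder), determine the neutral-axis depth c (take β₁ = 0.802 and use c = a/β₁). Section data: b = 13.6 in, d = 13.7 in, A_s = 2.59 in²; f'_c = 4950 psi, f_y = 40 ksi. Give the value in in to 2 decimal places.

T = A_s f_y = 2.59 × 40 = 103.6 kips.
a = T/(0.85 f'_c b) = 103.6/(0.85 × 4.95 × 13.6) = 1.8105 in.
With β₁ = 0.802, c = a/β₁ = 1.8105/0.802 = 2.26 in.

c ≈ 2.26 in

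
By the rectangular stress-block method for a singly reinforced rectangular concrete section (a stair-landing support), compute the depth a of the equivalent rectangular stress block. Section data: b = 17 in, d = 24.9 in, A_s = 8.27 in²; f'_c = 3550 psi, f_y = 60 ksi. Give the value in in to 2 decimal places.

a ≈ 9.67 in

T = A_s f_y = 8.27 × 60 = 496.2 kips.
a = T/(0.85 f'_c b) = 496.2/(0.85 × 3.55 × 17) = 9.67 in.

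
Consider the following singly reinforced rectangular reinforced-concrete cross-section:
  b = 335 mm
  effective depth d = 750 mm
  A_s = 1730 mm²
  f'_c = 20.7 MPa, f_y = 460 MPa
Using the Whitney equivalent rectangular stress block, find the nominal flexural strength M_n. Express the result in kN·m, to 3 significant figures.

M_n ≈ 543 kN·m

T = A_s f_y = 1730 × 460 = 795800 N = 795.8 kN.
From C = T: a = T/(0.85 f'_c b) = 795800/(0.85 × 20.7 × 335) = 135.01 mm.
M_n = T(d − a/2) = 795.8 kN × (750 − 67.505) mm = 543.13 kN·m.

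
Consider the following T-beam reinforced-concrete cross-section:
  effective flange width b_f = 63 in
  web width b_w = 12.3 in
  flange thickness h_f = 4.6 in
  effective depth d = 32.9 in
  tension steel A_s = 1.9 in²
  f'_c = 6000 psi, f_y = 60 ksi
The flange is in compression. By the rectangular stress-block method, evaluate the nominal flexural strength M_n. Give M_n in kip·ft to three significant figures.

Tension: T = A_s f_y = 1.9 × 60 = 114 kips.
Try a within the flange: a = T/(0.85 f'_c b_f) = 114/(0.85 × 6 × 63) = 0.355 in.
Since a = 0.355 ≤ h_f = 4.6 in, the stress block lies entirely in the flange; analyse as a rectangular beam of width b_f.
M_n = T(d − a/2) = 114 × (32.9 − 0.1775) = 3730.4 kip·in.
M_n = 3730.4/12 = 310.87 kip·ft.

M_n ≈ 311 kip·ft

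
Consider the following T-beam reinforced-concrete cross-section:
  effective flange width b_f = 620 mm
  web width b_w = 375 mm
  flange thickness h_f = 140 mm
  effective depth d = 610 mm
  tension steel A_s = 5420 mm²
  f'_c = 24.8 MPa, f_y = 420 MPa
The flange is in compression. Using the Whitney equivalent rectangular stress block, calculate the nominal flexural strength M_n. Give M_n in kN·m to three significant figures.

M_n ≈ 1190 kN·m

Tension: T = A_s f_y = 5420 × 420 = 2276400 N.
Try a within the flange: a = T/(0.85 f'_c b_f) = 2276400/(0.85 × 24.8 × 620) = 174.18 mm.
a = 174.18 > h_f = 140 mm: the block extends into the web. Split into flange-overhang and web parts.
C_f = 0.85 f'_c (b_f − b_w) h_f = 0.85 × 24.8 × (620 − 375) × 140 = 723044 N.
Remaining web compression depth: a_w = (T − C_f)/(0.85 f'_c b_w) = (2276400 − 723044)/(0.85 × 24.8 × 375) = 196.50 mm.
M_n = C_f(d − h_f/2) + (T − C_f)(d − a_w/2) = 723044 × (610 − 70) + 1553356 × (610 − 98.25) = 390.44 + 794.93 = 1185.37 × 10⁶ N·mm.
M_n = 1185.37 kN·m.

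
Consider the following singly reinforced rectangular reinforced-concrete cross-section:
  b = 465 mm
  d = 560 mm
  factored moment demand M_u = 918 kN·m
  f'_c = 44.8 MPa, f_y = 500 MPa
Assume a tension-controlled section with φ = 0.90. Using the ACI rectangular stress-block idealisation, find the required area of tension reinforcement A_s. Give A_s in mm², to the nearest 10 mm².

A_s ≈ 4060 mm²

M_n = M_u/φ = 918/0.90 = 1020 kN·m.
With M_n = 0.85 f'_c a b (d − a/2), solve the quadratic for a:
a = d − √(d² − 2M_n/(0.85 f'_c b)) = 560 − √(560² − 2 × 1020×10⁶/(0.85 × 44.8 × 465)) = 114.59 mm.
A_s = 0.85 f'_c a b / f_y = 0.85 × 44.8 × 114.59 × 465 / 500 = 4058.1 mm².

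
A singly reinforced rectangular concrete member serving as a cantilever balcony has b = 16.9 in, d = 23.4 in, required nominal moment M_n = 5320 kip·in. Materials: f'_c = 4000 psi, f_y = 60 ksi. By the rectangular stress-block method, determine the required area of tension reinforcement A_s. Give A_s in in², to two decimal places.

A_s ≈ 4.18 in²

From M_n = 0.85 f'_c a b (d − a/2):
a = d − √(d² − 2M_n/(0.85 f'_c b)) = 23.4 − √(23.4² − 2 × 5320/(0.85 × 4 × 16.9)) = 4.364 in.
A_s = 0.85 f'_c a b / f_y = 0.85 × 4 × 4.364 × 16.9 / 60 = 4.179 in².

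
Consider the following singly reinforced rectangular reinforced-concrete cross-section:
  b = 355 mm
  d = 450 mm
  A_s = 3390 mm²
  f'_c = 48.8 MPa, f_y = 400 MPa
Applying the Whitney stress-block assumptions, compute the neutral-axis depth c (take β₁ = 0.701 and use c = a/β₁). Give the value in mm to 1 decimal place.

c ≈ 131.4 mm

T = A_s f_y = 3390 × 400 = 1356000 N = 1356 kN.
Setting C = 0.85 f'_c a b equal to T: a = 1356000/(0.85 × 48.8 × 355) = 92.086 mm.
With β₁ = 0.701, c = a/β₁ = 92.086/0.701 = 131.4 mm.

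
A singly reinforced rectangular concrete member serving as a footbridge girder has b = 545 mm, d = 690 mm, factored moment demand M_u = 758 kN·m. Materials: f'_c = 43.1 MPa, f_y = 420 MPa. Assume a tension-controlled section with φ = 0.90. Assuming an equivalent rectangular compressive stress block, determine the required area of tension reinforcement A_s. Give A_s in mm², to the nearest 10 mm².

M_n = M_u/φ = 758/0.90 = 842.222 kN·m.
With M_n = 0.85 f'_c a b (d − a/2), solve the quadratic for a:
a = d − √(d² − 2M_n/(0.85 f'_c b)) = 690 − √(690² − 2 × 842.222×10⁶/(0.85 × 43.1 × 545)) = 64.11 mm.
A_s = 0.85 f'_c a b / f_y = 0.85 × 43.1 × 64.11 × 545 / 420 = 3047.7 mm².

A_s ≈ 3050 mm²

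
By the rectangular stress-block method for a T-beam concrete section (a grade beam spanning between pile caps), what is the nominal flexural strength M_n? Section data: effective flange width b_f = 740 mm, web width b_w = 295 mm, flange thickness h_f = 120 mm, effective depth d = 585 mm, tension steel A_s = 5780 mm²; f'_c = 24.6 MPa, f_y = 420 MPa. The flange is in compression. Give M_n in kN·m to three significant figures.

Tension: T = A_s f_y = 5780 × 420 = 2427600 N.
Try a within the flange: a = T/(0.85 f'_c b_f) = 2427600/(0.85 × 24.6 × 740) = 156.89 mm.
a = 156.89 > h_f = 120 mm: the block extends into the web. Split into flange-overhang and web parts.
C_f = 0.85 f'_c (b_f − b_w) h_f = 0.85 × 24.6 × (740 − 295) × 120 = 1116594 N.
Remaining web compression depth: a_w = (T − C_f)/(0.85 f'_c b_w) = (2427600 − 1116594)/(0.85 × 24.6 × 295) = 212.53 mm.
M_n = C_f(d − h_f/2) + (T − C_f)(d − a_w/2) = 1116594 × (585 − 60) + 1311006 × (585 − 106.265) = 586.21 + 627.62 = 1213.83 × 10⁶ N·mm.
M_n = 1213.83 kN·m.

M_n ≈ 1210 kN·m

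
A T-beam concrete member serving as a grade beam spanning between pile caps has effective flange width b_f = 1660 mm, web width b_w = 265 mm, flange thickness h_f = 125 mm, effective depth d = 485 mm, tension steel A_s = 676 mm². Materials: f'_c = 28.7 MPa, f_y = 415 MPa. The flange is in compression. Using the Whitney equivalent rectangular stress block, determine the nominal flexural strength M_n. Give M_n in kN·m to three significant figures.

Tension: T = A_s f_y = 676 × 415 = 280540 N.
Try a within the flange: a = T/(0.85 f'_c b_f) = 280540/(0.85 × 28.7 × 1660) = 6.93 mm.
Since a = 6.93 ≤ h_f = 125 mm, the stress block lies entirely in the flange; analyse as a rectangular beam of width b_f.
M_n = T(d − a/2) = 280540 × (485 − 3.465) = 135.09 × 10⁶ N·mm.
M_n = 135.09 kN·m.

M_n ≈ 135 kN·m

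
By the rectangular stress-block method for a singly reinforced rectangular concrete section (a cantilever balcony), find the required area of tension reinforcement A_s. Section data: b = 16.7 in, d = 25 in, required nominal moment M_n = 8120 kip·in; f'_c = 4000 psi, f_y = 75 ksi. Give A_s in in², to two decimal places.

A_s ≈ 4.99 in²

From M_n = 0.85 f'_c a b (d − a/2):
a = d − √(d² − 2M_n/(0.85 f'_c b)) = 25 − √(25² − 2 × 8120/(0.85 × 4 × 16.7)) = 6.588 in.
A_s = 0.85 f'_c a b / f_y = 0.85 × 4 × 6.588 × 16.7 / 75 = 4.988 in².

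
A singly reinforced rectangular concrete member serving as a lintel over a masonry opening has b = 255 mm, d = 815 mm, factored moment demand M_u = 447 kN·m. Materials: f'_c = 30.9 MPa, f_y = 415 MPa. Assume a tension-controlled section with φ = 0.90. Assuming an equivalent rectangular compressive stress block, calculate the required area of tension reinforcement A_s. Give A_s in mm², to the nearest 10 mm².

A_s ≈ 1560 mm²

M_n = M_u/φ = 447/0.90 = 496.667 kN·m.
With M_n = 0.85 f'_c a b (d − a/2), solve the quadratic for a:
a = d − √(d² − 2M_n/(0.85 f'_c b)) = 815 − √(815² − 2 × 496.667×10⁶/(0.85 × 30.9 × 255)) = 96.73 mm.
A_s = 0.85 f'_c a b / f_y = 0.85 × 30.9 × 96.73 × 255 / 415 = 1561.1 mm².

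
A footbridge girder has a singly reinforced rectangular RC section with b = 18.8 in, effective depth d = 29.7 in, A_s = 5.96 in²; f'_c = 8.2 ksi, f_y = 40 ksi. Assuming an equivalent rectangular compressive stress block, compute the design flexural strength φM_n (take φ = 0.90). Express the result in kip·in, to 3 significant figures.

φM_n ≈ 6180 kip·in

T = A_s f_y = 5.96 × 40 = 238.4 kips.
a = T/(0.85 f'_c b) = 238.4/(0.85 × 8.2 × 18.8) = 1.819 in.
M_n = T(d − a/2) = 238.4 × (29.7 − 0.9095) = 6863.7 kip·in.
φM_n = 0.90 × 6863.7 = 6177.3 kip·in.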